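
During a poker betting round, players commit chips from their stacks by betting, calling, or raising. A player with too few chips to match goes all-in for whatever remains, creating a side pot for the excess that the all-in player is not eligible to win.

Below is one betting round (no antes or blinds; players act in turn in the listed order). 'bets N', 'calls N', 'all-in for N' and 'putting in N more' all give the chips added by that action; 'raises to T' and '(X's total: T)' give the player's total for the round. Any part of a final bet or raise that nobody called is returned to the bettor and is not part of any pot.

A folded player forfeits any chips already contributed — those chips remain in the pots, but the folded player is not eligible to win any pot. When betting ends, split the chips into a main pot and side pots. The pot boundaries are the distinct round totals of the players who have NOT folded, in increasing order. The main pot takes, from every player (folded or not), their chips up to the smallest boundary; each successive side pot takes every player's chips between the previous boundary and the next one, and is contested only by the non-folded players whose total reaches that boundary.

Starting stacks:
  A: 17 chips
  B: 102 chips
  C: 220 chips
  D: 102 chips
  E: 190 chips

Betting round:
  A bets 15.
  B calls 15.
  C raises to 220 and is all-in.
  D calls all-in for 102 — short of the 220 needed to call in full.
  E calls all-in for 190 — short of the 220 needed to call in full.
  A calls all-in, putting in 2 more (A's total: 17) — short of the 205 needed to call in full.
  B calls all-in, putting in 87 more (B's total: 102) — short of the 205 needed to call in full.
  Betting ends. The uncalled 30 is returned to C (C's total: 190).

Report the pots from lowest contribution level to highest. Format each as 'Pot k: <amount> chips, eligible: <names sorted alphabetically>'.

Contributions (after 30 returned to C): A=17, B=102, C=190, D=102, E=190
Pot levels (distinct totals of non-folded players): 17, 102, 190
Layer 1-17: 17 each from A, B, C, D, E = 17*5 = 85 chips; eligible A, B, C, D, E
Layer 18-102: 85 each from B, C, D, E = 85*4 = 340 chips; eligible B, C, D, E
Layer 103-190: 88 each from C, E = 88*2 = 176 chips; eligible C, E

Pot 1: 85 chips, eligible: A, B, C, D, E
Pot 2: 340 chips, eligible: B, C, D, E
Pot 3: 176 chips, eligible: C, E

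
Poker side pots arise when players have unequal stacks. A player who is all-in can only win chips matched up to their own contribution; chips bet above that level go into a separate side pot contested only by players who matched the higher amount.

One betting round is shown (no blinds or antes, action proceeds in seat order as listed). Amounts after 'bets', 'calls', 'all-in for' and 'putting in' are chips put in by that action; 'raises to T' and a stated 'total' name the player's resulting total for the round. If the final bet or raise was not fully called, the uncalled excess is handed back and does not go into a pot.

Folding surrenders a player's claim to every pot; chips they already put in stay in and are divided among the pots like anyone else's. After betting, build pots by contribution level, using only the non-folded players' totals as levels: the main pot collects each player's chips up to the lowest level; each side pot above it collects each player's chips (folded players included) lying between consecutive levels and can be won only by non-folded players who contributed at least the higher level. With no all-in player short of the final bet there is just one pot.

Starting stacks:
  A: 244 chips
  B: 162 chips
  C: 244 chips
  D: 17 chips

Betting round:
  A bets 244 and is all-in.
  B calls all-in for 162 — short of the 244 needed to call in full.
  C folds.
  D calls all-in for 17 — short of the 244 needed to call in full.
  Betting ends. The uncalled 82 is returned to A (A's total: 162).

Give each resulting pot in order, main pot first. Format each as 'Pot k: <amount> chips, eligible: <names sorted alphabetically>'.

Pot 1: 51 chips, eligible: A, B, D
Pot 2: 290 chips, eligible: A, B

Derivation:
Contributions (after 82 returned to A): A=162, B=162, D=17
Folded: C
Pot levels (distinct totals of non-folded players): 17, 162
Layer 1-17: 17 each from A, B, D = 17*3 = 51 chips; eligible A, B, D
Layer 18-162: 145 each from A, B = 145*2 = 290 chips; eligible A, B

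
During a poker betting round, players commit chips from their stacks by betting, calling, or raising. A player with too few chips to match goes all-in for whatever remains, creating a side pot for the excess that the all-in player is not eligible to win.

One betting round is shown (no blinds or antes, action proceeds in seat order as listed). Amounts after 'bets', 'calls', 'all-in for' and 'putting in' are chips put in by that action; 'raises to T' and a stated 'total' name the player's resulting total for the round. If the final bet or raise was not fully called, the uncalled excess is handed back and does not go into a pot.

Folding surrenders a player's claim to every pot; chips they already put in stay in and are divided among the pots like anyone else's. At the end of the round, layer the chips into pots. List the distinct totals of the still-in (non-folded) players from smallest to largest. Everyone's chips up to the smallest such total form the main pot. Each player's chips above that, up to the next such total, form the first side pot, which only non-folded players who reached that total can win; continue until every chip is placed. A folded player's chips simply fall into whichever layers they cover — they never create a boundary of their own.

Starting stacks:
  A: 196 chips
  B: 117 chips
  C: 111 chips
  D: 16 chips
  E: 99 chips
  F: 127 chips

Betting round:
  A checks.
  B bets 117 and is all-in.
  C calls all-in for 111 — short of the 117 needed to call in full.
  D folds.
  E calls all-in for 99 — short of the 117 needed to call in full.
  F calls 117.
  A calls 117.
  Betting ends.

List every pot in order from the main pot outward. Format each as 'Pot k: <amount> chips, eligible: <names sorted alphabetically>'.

Contributions: A=117, B=117, C=111, E=99, F=117
Folded: D
Pot levels (distinct totals of non-folded players): 99, 111, 117
Layer 1-99: 99 each from A, B, C, E, F = 99*5 = 495 chips; eligible A, B, C, E, F
Layer 100-111: 12 each from A, B, C, F = 12*4 = 48 chips; eligible A, B, C, F
Layer 112-117: 6 each from A, B, F = 6*3 = 18 chips; eligible A, B, F

Pot 1: 495 chips, eligible: A, B, C, E, F
Pot 2: 48 chips, eligible: A, B, C, F
Pot 3: 18 chips, eligible: A, B, F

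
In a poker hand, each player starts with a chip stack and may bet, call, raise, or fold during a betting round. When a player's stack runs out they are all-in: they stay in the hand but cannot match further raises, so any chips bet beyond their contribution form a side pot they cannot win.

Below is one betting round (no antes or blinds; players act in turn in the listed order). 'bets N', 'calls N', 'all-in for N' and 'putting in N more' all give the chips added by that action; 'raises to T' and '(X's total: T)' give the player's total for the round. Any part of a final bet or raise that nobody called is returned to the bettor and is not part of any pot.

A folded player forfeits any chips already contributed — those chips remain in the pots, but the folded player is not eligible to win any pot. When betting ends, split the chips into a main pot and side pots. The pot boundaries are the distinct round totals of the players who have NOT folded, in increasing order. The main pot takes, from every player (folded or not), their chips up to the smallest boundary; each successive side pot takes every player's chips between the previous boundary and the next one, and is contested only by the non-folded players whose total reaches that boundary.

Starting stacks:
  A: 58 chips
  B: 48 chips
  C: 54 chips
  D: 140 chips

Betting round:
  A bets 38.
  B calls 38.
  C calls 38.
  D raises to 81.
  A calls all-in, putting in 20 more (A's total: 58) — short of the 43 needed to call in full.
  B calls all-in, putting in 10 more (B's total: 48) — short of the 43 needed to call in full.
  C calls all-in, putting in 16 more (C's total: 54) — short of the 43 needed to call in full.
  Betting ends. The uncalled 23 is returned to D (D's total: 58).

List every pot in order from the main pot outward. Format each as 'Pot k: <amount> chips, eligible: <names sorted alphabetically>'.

Pot 1: 192 chips, eligible: A, B, C, D
Pot 2: 18 chips, eligible: A, C, D
Pot 3: 8 chips, eligible: A, D

Derivation:
Contributions (after 23 returned to D): A=58, B=48, C=54, D=58
Pot levels (distinct totals of non-folded players): 48, 54, 58
Layer 1-48: 48 each from A, B, C, D = 48*4 = 192 chips; eligible A, B, C, D
Layer 49-54: 6 each from A, C, D = 6*3 = 18 chips; eligible A, C, D
Layer 55-58: 4 each from A, D = 4*2 = 8 chips; eligible A, D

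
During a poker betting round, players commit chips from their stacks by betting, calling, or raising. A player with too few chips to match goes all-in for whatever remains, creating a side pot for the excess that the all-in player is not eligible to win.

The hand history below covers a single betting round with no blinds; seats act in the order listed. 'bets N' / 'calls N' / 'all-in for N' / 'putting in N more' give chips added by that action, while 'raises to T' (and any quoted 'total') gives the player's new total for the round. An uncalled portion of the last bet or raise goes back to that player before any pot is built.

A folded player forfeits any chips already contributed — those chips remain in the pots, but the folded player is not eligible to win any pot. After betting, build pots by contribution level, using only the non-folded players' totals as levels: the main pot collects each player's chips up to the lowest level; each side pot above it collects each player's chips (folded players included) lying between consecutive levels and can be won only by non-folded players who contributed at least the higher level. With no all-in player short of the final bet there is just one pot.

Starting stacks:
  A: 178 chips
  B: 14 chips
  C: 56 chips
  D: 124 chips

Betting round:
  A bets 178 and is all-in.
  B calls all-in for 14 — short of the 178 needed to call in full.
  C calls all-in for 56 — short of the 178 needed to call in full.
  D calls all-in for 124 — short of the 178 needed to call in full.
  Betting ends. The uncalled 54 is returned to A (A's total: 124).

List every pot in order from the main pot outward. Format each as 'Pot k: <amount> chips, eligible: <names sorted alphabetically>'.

Pot 1: 56 chips, eligible: A, B, C, D
Pot 2: 126 chips, eligible: A, C, D
Pot 3: 136 chips, eligible: A, D

Derivation:
Contributions (after 54 returned to A): A=124, B=14, C=56, D=124
Pot levels (distinct totals of non-folded players): 14, 56, 124
Layer 1-14: 14 each from A, B, C, D = 14*4 = 56 chips; eligible A, B, C, D
Layer 15-56: 42 each from A, C, D = 42*3 = 126 chips; eligible A, C, D
Layer 57-124: 68 each from A, D = 68*2 = 136 chips; eligible A, D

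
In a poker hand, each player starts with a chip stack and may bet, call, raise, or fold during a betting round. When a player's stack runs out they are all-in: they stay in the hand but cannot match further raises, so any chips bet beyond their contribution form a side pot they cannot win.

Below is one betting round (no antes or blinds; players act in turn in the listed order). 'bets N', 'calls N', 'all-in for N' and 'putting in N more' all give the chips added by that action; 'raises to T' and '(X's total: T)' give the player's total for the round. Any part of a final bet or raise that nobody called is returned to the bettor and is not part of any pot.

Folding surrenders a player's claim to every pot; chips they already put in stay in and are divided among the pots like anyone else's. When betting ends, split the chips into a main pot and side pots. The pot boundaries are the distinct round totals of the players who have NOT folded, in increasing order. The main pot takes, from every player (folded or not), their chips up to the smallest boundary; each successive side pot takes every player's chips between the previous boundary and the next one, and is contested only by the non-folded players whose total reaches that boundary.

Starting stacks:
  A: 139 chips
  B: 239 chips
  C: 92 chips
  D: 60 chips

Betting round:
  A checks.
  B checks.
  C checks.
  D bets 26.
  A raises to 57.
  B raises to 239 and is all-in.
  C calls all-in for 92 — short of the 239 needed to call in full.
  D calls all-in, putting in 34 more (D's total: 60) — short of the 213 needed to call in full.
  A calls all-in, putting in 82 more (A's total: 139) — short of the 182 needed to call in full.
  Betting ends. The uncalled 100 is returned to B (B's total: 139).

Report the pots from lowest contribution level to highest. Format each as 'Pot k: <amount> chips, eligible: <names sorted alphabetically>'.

Pot 1: 240 chips, eligible: A, B, C, D
Pot 2: 96 chips, eligible: A, B, C
Pot 3: 94 chips, eligible: A, B

Derivation:
Contributions (after 100 returned to B): A=139, B=139, C=92, D=60
Pot levels (distinct totals of non-folded players): 60, 92, 139
Layer 1-60: 60 each from A, B, C, D = 60*4 = 240 chips; eligible A, B, C, D
Layer 61-92: 32 each from A, B, C = 32*3 = 96 chips; eligible A, B, C
Layer 93-139: 47 each from A, B = 47*2 = 94 chips; eligible A, B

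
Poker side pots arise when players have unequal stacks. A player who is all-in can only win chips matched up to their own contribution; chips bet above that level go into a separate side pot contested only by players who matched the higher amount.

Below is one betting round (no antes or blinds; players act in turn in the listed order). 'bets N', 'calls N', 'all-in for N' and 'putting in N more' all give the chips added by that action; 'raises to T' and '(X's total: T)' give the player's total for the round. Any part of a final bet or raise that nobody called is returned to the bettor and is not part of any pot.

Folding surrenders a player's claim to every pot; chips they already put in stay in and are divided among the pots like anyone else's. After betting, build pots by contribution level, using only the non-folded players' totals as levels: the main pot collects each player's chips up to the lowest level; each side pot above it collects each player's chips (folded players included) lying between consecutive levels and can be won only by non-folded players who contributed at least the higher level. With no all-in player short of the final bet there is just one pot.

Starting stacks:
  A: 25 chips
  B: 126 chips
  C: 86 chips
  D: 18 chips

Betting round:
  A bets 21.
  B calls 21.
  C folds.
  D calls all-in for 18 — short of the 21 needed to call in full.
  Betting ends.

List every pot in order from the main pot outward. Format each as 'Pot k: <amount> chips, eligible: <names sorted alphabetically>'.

Pot 1: 54 chips, eligible: A, B, D
Pot 2: 6 chips, eligible: A, B

Derivation:
Contributions: A=21, B=21, D=18
Folded: C
Pot levels (distinct totals of non-folded players): 18, 21
Layer 1-18: 18 each from A, B, D = 18*3 = 54 chips; eligible A, B, D
Layer 19-21: 3 each from A, B = 3*2 = 6 chips; eligible A, B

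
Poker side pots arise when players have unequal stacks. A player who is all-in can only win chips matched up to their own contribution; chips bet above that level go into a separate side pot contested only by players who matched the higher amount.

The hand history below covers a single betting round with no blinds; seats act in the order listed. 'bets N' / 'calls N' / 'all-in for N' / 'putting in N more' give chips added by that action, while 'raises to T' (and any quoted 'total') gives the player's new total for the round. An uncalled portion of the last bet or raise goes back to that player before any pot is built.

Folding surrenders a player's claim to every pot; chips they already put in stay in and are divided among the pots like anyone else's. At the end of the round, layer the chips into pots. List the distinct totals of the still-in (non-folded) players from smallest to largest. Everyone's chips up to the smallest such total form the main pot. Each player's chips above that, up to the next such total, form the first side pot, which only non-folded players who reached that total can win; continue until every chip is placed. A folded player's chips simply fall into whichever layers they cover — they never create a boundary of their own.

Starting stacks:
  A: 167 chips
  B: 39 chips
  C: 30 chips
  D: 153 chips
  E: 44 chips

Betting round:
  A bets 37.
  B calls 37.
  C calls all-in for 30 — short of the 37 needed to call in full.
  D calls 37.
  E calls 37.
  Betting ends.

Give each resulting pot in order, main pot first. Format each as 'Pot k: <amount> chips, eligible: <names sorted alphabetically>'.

Pot 1: 150 chips, eligible: A, B, C, D, E
Pot 2: 28 chips, eligible: A, B, D, E

Derivation:
Contributions: A=37, B=37, C=30, D=37, E=37
Pot levels (distinct totals of non-folded players): 30, 37
Layer 1-30: 30 each from A, B, C, D, E = 30*5 = 150 chips; eligible A, B, C, D, E
Layer 31-37: 7 each from A, B, D, E = 7*4 = 28 chips; eligible A, B, D, E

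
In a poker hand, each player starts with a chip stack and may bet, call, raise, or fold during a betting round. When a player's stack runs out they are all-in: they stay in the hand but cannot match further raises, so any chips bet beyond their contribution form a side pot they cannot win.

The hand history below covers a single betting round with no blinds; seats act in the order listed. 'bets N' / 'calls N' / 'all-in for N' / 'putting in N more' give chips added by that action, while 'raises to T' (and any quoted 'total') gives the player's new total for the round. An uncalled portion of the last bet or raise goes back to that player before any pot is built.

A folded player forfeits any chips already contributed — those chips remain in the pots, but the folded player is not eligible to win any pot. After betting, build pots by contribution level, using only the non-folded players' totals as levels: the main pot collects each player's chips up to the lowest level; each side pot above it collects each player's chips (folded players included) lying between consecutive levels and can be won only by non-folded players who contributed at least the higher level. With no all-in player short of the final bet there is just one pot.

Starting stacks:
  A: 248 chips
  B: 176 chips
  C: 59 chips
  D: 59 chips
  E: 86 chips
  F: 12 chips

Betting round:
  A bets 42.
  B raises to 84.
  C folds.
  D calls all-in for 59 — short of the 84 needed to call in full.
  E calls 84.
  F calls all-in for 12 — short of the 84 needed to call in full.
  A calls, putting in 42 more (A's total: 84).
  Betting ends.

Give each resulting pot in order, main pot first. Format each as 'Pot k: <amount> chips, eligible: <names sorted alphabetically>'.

Pot 1: 60 chips, eligible: A, B, D, E, F
Pot 2: 188 chips, eligible: A, B, D, E
Pot 3: 75 chips, eligible: A, B, E

Derivation:
Contributions: A=84, B=84, D=59, E=84, F=12
Folded: C
Pot levels (distinct totals of non-folded players): 12, 59, 84
Layer 1-12: 12 each from A, B, D, E, F = 12*5 = 60 chips; eligible A, B, D, E, F
Layer 13-59: 47 each from A, B, D, E = 47*4 = 188 chips; eligible A, B, D, E
Layer 60-84: 25 each from A, B, E = 25*3 = 75 chips; eligible A, B, E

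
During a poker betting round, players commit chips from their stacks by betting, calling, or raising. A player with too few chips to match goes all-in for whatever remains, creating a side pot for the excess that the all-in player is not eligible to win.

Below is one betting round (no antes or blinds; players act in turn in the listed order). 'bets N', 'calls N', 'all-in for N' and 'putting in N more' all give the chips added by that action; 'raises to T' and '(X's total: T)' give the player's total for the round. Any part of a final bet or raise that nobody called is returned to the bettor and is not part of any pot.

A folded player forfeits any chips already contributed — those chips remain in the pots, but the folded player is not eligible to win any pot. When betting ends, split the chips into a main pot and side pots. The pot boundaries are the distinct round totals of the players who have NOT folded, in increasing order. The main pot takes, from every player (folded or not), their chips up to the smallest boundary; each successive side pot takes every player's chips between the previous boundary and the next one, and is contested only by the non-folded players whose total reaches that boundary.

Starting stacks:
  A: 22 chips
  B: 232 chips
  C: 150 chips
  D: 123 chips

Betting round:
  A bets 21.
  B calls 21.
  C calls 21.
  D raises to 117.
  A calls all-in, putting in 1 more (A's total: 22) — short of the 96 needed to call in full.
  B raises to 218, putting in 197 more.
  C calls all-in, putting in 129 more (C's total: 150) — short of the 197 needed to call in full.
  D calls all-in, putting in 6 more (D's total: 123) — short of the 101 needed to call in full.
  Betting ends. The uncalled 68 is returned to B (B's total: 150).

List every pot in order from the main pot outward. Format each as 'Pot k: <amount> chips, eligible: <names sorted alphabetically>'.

Contributions (after 68 returned to B): A=22, B=150, C=150, D=123
Pot levels (distinct totals of non-folded players): 22, 123, 150
Layer 1-22: 22 each from A, B, C, D = 22*4 = 88 chips; eligible A, B, C, D
Layer 23-123: 101 each from B, C, D = 101*3 = 303 chips; eligible B, C, D
Layer 124-150: 27 each from B, C = 27*2 = 54 chips; eligible B, C

Pot 1: 88 chips, eligible: A, B, C, D
Pot 2: 303 chips, eligible: B, C, D
Pot 3: 54 chips, eligible: B, C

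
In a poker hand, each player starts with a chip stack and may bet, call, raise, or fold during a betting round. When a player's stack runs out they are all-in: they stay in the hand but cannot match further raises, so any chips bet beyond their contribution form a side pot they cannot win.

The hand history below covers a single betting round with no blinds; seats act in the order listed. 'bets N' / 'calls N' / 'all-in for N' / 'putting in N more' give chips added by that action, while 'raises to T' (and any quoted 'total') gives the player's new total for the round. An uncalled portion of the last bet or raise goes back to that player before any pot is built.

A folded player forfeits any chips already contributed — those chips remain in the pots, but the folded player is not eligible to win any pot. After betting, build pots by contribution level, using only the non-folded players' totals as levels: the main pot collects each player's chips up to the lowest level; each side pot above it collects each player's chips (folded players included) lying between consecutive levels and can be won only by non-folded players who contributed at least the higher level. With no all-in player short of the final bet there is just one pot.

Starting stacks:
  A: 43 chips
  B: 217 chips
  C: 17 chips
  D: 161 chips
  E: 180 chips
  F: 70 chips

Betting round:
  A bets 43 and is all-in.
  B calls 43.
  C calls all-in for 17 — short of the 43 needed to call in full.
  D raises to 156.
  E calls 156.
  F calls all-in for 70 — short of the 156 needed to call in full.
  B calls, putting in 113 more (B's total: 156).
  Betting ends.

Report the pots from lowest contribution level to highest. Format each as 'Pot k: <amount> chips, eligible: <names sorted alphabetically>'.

Contributions: A=43, B=156, C=17, D=156, E=156, F=70
Pot levels (distinct totals of non-folded players): 17, 43, 70, 156
Layer 1-17: 17 each from A, B, C, D, E, F = 17*6 = 102 chips; eligible A, B, C, D, E, F
Layer 18-43: 26 each from A, B, D, E, F = 26*5 = 130 chips; eligible A, B, D, E, F
Layer 44-70: 27 each from B, D, E, F = 27*4 = 108 chips; eligible B, D, E, F
Layer 71-156: 86 each from B, D, E = 86*3 = 258 chips; eligible B, D, E

Pot 1: 102 chips, eligible: A, B, C, D, E, F
Pot 2: 130 chips, eligible: A, B, D, E, F
Pot 3: 108 chips, eligible: B, D, E, F
Pot 4: 258 chips, eligible: B, D, E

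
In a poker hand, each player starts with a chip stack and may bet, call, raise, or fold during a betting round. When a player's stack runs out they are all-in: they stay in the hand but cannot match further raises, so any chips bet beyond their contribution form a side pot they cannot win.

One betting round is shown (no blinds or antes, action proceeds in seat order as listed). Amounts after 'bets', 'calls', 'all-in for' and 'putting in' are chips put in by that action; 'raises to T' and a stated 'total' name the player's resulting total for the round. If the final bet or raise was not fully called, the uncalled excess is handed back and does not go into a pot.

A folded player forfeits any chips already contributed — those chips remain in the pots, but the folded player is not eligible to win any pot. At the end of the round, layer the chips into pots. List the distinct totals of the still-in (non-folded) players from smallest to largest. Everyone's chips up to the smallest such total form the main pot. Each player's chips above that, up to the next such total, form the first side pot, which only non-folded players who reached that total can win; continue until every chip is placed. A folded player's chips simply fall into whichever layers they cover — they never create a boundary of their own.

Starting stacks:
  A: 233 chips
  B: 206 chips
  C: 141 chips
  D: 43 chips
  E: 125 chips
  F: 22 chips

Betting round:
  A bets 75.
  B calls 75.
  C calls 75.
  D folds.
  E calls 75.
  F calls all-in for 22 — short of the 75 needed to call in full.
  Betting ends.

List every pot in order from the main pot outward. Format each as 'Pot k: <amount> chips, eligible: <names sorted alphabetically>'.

Pot 1: 110 chips, eligible: A, B, C, E, F
Pot 2: 212 chips, eligible: A, B, C, E

Derivation:
Contributions: A=75, B=75, C=75, E=75, F=22
Folded: D
Pot levels (distinct totals of non-folded players): 22, 75
Layer 1-22: 22 each from A, B, C, E, F = 22*5 = 110 chips; eligible A, B, C, E, F
Layer 23-75: 53 each from A, B, C, E = 53*4 = 212 chips; eligible A, B, C, E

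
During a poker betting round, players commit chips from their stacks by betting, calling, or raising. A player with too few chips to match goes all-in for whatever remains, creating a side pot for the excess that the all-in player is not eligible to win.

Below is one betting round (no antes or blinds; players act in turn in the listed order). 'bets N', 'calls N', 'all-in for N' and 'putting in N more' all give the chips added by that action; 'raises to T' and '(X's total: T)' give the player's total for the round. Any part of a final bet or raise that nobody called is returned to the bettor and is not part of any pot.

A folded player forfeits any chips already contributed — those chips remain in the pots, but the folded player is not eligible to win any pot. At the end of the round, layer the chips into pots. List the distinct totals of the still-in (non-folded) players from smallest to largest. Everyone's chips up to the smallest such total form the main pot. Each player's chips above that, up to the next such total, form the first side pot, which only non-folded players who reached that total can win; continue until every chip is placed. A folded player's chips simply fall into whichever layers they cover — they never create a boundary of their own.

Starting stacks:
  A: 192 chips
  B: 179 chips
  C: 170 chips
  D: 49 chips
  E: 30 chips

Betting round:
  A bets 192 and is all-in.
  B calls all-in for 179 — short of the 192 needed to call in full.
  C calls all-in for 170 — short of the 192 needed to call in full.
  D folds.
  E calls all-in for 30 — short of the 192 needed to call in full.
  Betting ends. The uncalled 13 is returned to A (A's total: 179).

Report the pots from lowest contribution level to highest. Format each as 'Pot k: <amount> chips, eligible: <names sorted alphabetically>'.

Pot 1: 120 chips, eligible: A, B, C, E
Pot 2: 420 chips, eligible: A, B, C
Pot 3: 18 chips, eligible: A, B

Derivation:
Contributions (after 13 returned to A): A=179, B=179, C=170, E=30
Folded: D
Pot levels (distinct totals of non-folded players): 30, 170, 179
Layer 1-30: 30 each from A, B, C, E = 30*4 = 120 chips; eligible A, B, C, E
Layer 31-170: 140 each from A, B, C = 140*3 = 420 chips; eligible A, B, C
Layer 171-179: 9 each from A, B = 9*2 = 18 chips; eligible A, B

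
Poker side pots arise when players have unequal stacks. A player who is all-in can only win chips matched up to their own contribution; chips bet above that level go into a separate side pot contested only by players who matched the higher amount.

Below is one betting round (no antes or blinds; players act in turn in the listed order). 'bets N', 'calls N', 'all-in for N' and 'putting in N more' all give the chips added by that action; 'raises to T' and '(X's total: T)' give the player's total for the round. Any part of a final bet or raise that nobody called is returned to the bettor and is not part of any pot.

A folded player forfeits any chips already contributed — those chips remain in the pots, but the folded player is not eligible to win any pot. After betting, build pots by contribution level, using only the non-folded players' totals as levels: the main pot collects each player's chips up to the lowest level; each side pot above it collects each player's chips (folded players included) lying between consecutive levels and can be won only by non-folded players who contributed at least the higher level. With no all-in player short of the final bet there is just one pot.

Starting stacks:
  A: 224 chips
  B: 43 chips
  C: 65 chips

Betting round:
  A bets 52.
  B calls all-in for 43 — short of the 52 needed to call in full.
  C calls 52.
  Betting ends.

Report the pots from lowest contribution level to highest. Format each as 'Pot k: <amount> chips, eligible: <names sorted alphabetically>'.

Contributions: A=52, B=43, C=52
Pot levels (distinct totals of non-folded players): 43, 52
Layer 1-43: 43 each from A, B, C = 43*3 = 129 chips; eligible A, B, C
Layer 44-52: 9 each from A, C = 9*2 = 18 chips; eligible A, C

Pot 1: 129 chips, eligible: A, B, C
Pot 2: 18 chips, eligible: A, C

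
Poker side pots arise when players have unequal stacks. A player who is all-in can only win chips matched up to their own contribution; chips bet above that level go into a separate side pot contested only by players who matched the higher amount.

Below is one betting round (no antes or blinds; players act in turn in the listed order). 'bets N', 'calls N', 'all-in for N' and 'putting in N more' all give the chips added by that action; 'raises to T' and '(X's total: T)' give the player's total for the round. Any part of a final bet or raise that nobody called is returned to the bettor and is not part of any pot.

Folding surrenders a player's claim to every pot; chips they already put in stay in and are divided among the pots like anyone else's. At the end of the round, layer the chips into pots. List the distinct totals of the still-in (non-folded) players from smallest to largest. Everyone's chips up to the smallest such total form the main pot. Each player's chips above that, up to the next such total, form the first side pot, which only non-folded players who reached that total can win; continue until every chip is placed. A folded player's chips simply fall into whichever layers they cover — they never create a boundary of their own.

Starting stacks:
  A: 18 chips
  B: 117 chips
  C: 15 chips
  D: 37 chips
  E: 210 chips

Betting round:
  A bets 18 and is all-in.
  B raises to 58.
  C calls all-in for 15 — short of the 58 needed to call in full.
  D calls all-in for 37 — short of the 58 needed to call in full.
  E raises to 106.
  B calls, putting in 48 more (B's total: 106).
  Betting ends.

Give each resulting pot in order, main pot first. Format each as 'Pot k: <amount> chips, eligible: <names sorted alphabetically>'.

Pot 1: 75 chips, eligible: A, B, C, D, E
Pot 2: 12 chips, eligible: A, B, D, E
Pot 3: 57 chips, eligible: B, D, E
Pot 4: 138 chips, eligible: B, E

Derivation:
Contributions: A=18, B=106, C=15, D=37, E=106
Pot levels (distinct totals of non-folded players): 15, 18, 37, 106
Layer 1-15: 15 each from A, B, C, D, E = 15*5 = 75 chips; eligible A, B, C, D, E
Layer 16-18: 3 each from A, B, D, E = 3*4 = 12 chips; eligible A, B, D, E
Layer 19-37: 19 each from B, D, E = 19*3 = 57 chips; eligible B, D, E
Layer 38-106: 69 each from B, E = 69*2 = 138 chips; eligible B, E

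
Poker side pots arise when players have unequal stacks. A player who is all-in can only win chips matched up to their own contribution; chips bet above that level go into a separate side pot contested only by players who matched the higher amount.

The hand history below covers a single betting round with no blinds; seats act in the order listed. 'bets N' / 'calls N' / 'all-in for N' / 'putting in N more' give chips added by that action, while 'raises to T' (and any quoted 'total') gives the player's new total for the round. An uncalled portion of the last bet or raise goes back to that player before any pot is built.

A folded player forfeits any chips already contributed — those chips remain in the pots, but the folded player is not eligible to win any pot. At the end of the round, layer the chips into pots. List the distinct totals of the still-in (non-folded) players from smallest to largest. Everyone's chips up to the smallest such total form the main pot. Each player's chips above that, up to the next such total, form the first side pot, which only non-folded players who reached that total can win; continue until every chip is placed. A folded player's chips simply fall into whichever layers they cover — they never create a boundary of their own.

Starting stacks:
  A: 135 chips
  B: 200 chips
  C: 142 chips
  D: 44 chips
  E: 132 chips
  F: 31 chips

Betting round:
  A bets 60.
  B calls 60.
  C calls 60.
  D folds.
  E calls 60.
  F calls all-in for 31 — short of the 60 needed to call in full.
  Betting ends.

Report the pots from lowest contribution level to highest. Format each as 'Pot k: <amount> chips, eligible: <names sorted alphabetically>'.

Contributions: A=60, B=60, C=60, E=60, F=31
Folded: D
Pot levels (distinct totals of non-folded players): 31, 60
Layer 1-31: 31 each from A, B, C, E, F = 31*5 = 155 chips; eligible A, B, C, E, F
Layer 32-60: 29 each from A, B, C, E = 29*4 = 116 chips; eligible A, B, C, E

Pot 1: 155 chips, eligible: A, B, C, E, F
Pot 2: 116 chips, eligible: A, B, C, E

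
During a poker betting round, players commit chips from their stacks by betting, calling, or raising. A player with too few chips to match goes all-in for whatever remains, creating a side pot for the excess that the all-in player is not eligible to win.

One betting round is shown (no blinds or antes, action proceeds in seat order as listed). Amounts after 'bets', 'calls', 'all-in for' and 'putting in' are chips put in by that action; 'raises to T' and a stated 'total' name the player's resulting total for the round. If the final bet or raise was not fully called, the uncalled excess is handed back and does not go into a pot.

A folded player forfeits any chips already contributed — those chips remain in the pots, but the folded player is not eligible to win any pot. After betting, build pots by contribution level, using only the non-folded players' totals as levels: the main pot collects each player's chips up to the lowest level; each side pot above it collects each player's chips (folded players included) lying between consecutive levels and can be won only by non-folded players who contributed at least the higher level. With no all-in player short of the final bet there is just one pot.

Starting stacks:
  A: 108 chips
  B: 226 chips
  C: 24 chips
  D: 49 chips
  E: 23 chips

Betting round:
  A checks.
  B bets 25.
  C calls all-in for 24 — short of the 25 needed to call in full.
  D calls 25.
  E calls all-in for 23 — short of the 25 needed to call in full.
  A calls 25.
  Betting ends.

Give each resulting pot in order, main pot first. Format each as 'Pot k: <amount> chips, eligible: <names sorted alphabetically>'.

Pot 1: 115 chips, eligible: A, B, C, D, E
Pot 2: 4 chips, eligible: A, B, C, D
Pot 3: 3 chips, eligible: A, B, D

Derivation:
Contributions: A=25, B=25, C=24, D=25, E=23
Pot levels (distinct totals of non-folded players): 23, 24, 25
Layer 1-23: 23 each from A, B, C, D, E = 23*5 = 115 chips; eligible A, B, C, D, E
Layer 24-24: 1 each from A, B, C, D = 1*4 = 4 chips; eligible A, B, C, D
Layer 25-25: 1 each from A, B, D = 1*3 = 3 chips; eligible A, B, D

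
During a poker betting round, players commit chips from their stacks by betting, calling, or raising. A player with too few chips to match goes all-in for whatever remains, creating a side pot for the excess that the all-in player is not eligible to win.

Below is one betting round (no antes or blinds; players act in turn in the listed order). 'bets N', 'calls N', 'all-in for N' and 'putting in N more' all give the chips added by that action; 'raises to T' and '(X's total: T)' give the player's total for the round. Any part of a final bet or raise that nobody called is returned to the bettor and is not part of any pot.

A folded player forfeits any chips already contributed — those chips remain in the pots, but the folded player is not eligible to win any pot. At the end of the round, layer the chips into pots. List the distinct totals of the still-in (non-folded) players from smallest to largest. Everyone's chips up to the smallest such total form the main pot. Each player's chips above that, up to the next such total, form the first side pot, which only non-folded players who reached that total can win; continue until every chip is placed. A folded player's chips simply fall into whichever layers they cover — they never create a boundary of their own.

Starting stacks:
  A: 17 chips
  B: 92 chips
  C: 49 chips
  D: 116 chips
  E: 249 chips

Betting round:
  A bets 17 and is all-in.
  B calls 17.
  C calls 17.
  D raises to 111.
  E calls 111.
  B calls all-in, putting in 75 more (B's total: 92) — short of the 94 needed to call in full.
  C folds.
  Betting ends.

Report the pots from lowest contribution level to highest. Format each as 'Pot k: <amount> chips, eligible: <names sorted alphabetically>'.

Pot 1: 85 chips, eligible: A, B, D, E
Pot 2: 225 chips, eligible: B, D, E
Pot 3: 38 chips, eligible: D, E

Derivation:
Contributions: A=17, B=92, C=17, D=111, E=111
Folded: C
Pot levels (distinct totals of non-folded players): 17, 92, 111
Layer 1-17: 17 each from A, B, C, D, E = 17*5 = 85 chips; eligible A, B, D, E
Layer 18-92: 75 each from B, D, E = 75*3 = 225 chips; eligible B, D, E
Layer 93-111: 19 each from D, E = 19*2 = 38 chips; eligible D, E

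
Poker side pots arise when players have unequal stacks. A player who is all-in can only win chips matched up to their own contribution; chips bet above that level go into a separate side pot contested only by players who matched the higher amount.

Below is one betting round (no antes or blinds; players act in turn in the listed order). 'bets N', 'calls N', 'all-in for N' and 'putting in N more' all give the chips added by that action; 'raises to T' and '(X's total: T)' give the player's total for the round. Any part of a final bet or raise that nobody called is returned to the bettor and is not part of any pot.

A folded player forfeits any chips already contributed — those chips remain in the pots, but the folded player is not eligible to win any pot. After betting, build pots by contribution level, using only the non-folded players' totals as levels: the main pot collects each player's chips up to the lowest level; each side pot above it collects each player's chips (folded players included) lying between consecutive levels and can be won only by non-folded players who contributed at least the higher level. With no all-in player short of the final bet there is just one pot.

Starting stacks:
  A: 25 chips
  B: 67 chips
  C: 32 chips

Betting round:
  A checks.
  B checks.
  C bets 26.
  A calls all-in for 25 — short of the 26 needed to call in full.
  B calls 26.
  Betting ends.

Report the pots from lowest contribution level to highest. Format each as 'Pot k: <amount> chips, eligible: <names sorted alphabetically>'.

Pot 1: 75 chips, eligible: A, B, C
Pot 2: 2 chips, eligible: B, C

Derivation:
Contributions: A=25, B=26, C=26
Pot levels (distinct totals of non-folded players): 25, 26
Layer 1-25: 25 each from A, B, C = 25*3 = 75 chips; eligible A, B, C
Layer 26-26: 1 each from B, C = 1*2 = 2 chips; eligible B, C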